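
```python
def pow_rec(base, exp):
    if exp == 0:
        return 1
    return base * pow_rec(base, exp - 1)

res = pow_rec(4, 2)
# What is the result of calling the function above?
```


pow_rec(4, 2)
= 4 * pow_rec(4, 1)
= 4 * 4 * pow_rec(4, 0)
= 4 * 4 * 1
= 16


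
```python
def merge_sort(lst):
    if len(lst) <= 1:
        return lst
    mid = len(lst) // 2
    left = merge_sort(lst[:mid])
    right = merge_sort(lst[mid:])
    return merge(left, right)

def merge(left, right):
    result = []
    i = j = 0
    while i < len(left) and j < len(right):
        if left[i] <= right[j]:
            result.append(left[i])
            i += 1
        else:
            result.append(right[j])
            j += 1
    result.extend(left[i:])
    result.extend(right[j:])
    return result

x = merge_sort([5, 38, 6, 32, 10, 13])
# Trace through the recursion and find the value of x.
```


merge_sort([5, 38, 6, 32, 10, 13])
Split into [5, 38, 6] and [32, 10, 13]
Left sorted: [5, 6, 38]
Right sorted: [10, 13, 32]
Merge [5, 6, 38] and [10, 13, 32]
= [5, 6, 10, 13, 32, 38]


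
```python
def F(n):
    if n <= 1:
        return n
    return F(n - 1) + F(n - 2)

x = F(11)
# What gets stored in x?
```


F(11)
= F(10) + F(9)
= (F(9) + F(8)) + F(9)
Computing bottom-up: F(0)=0, F(1)=1, F(2)=1, F(3)=2, F(4)=3, F(5)=5, F(6)=8, F(7)=13, F(8)=21, F(9)=34, F(10)=55, F(11)=89
= 89


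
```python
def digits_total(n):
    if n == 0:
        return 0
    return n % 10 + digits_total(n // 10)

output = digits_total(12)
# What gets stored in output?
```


digits_total(12)
= 2 + digits_total(1)
= 2 + 1 + digits_total(0)
= 2 + 1 + 0
= 3


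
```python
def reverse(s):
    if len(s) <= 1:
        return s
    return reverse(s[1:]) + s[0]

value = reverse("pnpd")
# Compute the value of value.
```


reverse("pnpd")
= reverse("npd") + "p"
= reverse("pd") + "n" + "p"
= reverse("d") + "p" + "n" + "p"
= "d" + "p" + "n" + "p"
= "dpnp"


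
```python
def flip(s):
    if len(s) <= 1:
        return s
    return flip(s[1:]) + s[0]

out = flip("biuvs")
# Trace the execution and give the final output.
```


flip("biuvs")
= flip("iuvs") + "b"
= flip("uvs") + "i" + "b"
= flip("vs") + "u" + "i" + "b"
= flip("s") + "v" + "u" + "i" + "b"
= "s" + "v" + "u" + "i" + "b"
= "svuib"


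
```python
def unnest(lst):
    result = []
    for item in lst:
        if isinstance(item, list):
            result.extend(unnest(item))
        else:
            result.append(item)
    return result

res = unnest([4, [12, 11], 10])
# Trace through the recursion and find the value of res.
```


unnest([4, [12, 11], 10])
Processing each element:
  4 is not a list -> append 4
  [12, 11] is a list -> unnest recursively -> [12, 11]
  10 is not a list -> append 10
= [4, 12, 11, 10]


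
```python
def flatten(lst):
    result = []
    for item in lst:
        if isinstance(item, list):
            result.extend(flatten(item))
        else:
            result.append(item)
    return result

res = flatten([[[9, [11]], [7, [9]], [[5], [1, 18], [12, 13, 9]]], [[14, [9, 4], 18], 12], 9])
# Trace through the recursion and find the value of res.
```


flatten([[[9, [11]], [7, [9]], [[5], [1, 18], [12, 13, 9]]], [[14, [9, 4], 18], 12], 9])
Processing each element:
  [[9, [11]], [7, [9]], [[5], [1, 18], [12, 13, 9]]] is a list -> flatten recursively -> [9, 11, 7, 9, 5, 1, 18, 12, 13, 9]
  [[14, [9, 4], 18], 12] is a list -> flatten recursively -> [14, 9, 4, 18, 12]
  9 is not a list -> append 9
= [9, 11, 7, 9, 5, 1, 18, 12, 13, 9, 14, 9, 4, 18, 12, 9]


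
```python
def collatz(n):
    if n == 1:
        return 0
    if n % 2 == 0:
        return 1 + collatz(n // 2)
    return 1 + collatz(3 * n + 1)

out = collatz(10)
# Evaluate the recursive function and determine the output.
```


collatz(10)
10 is even -> collatz(5)
5 is odd -> 3*5+1 = 16 -> collatz(16)
16 is even -> collatz(8)
8 is even -> collatz(4)
4 is even -> collatz(2)
2 is even -> collatz(1)
Reached 1 after 6 steps
= 6


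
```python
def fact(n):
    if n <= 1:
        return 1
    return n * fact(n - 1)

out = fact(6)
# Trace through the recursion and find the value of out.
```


fact(6)
= 6 * fact(5)
= 6 * 5 * fact(4)
= 6 * 5 * 4 * fact(3)
= 6 * 5 * 4 * 3 * fact(2)
= 6 * 5 * 4 * 3 * 2 * fact(1)
= 6 * 5 * 4 * 3 * 2 * 1
= 720


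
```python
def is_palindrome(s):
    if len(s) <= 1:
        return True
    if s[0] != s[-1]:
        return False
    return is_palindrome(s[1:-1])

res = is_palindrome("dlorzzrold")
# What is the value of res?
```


is_palindrome("dlorzzrold")
"dlorzzrold": s[0]='d' == s[-1]='d' -> is_palindrome("lorzzrol")
"lorzzrol": s[0]='l' == s[-1]='l' -> is_palindrome("orzzro")
"orzzro": s[0]='o' == s[-1]='o' -> is_palindrome("rzzr")
"rzzr": s[0]='r' == s[-1]='r' -> is_palindrome("zz")
"zz": s[0]='z' == s[-1]='z' -> is_palindrome("")
"": len <= 1 -> True
= True


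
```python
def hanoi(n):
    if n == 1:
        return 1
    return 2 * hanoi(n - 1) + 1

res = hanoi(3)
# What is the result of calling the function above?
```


hanoi(3)
= 2 * hanoi(2) + 1
= 2 * (2 * hanoi(1) + 1) + 1
Now compute bottom-up:
hanoi(1) = 1
hanoi(2) = 2 * 1 + 1 = 3
hanoi(3) = 2 * 3 + 1 = 7
= 7


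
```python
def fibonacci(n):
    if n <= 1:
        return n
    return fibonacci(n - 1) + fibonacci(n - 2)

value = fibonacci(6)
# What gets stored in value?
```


fibonacci(6)
= fibonacci(5) + fibonacci(4)
= (fibonacci(4) + fibonacci(3)) + fibonacci(4)
Computing bottom-up: fibonacci(0)=0, fibonacci(1)=1, fibonacci(2)=1, fibonacci(3)=2, fibonacci(4)=3, fibonacci(5)=5, fibonacci(6)=8
= 8


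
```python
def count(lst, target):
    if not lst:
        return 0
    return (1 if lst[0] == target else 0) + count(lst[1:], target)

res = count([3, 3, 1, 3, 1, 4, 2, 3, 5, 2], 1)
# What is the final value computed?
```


count([3, 3, 1, 3, 1, 4, 2, 3, 5, 2], 1)
lst[0]=3 != 1: 0 + count([3, 1, 3, 1, 4, 2, 3, 5, 2], 1)
lst[0]=3 != 1: 0 + count([1, 3, 1, 4, 2, 3, 5, 2], 1)
lst[0]=1 == 1: 1 + count([3, 1, 4, 2, 3, 5, 2], 1)
lst[0]=3 != 1: 0 + count([1, 4, 2, 3, 5, 2], 1)
lst[0]=1 == 1: 1 + count([4, 2, 3, 5, 2], 1)
lst[0]=4 != 1: 0 + count([2, 3, 5, 2], 1)
lst[0]=2 != 1: 0 + count([3, 5, 2], 1)
lst[0]=3 != 1: 0 + count([5, 2], 1)
lst[0]=5 != 1: 0 + count([2], 1)
lst[0]=2 != 1: 0 + count([], 1)
= 2


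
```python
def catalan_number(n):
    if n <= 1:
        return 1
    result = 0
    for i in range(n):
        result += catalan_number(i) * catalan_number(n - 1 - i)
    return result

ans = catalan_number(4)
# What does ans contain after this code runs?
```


catalan_number(4)
= sum of catalan_number(i) * catalan_number(4-1-i) for i in 0..3
First compute sub-values bottom-up:
  catalan_number(0) = 1, catalan_number(1) = 1
  catalan_number(2) = 1*1 + 1*1 = 2
  catalan_number(3) = 1*2 + 1*1 + 2*1 = 5
Now catalan_number(4):
  catalan_number(0)*catalan_number(3) = 1*5 = 5
  catalan_number(1)*catalan_number(2) = 1*2 = 2
  catalan_number(2)*catalan_number(1) = 2*1 = 2
  catalan_number(3)*catalan_number(0) = 5*1 = 5
= 5 + 2 + 2 + 5
= 14


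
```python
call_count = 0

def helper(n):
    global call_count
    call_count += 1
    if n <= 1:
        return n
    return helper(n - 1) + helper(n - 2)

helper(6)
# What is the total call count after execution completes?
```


helper(6) calls helper(5) and helper(4); each non-base call branches into two more.
Let C(k) = total number of calls made by helper(k), including the call to helper(k) itself.
Base cases: C(0) = 1, C(1) = 1
Recurrence: C(k) = 1 + C(k-1) + C(k-2)
  C(2) = 1 + C(1) + C(0) = 1 + 1 + 1 = 3
  C(3) = 1 + C(2) + C(1) = 1 + 3 + 1 = 5
  C(4) = 1 + C(3) + C(2) = 1 + 5 + 3 = 9
  C(5) = 1 + C(4) + C(3) = 1 + 9 + 5 = 15
  C(6) = 1 + C(5) + C(4) = 1 + 15 + 9 = 25
Total calls = C(6) = 25


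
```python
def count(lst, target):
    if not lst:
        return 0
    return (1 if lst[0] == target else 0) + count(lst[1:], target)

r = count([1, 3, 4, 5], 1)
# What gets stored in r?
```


count([1, 3, 4, 5], 1)
lst[0]=1 == 1: 1 + count([3, 4, 5], 1)
lst[0]=3 != 1: 0 + count([4, 5], 1)
lst[0]=4 != 1: 0 + count([5], 1)
lst[0]=5 != 1: 0 + count([], 1)
= 1


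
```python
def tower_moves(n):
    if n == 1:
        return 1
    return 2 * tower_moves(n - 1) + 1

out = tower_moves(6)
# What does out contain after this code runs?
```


tower_moves(6)
= 2 * tower_moves(5) + 1
= 2 * (2 * tower_moves(4) + 1) + 1
= 2 * (2 * (2 * tower_moves(3) + 1) + 1) + 1
= 2 * (2 * (2 * (2 * tower_moves(2) + 1) + 1) + 1) + 1
= 2 * (2 * (2 * (2 * (2 * tower_moves(1) + 1) + 1) + 1) + 1) + 1
Now compute bottom-up:
tower_moves(1) = 1
tower_moves(2) = 2 * 1 + 1 = 3
tower_moves(3) = 2 * 3 + 1 = 7
tower_moves(4) = 2 * 7 + 1 = 15
tower_moves(5) = 2 * 15 + 1 = 31
tower_moves(6) = 2 * 31 + 1 = 63
= 63


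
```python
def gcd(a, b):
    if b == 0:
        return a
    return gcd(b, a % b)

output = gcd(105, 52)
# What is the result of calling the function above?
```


gcd(105, 52)
= gcd(52, 105 % 52) = gcd(52, 1)
= gcd(1, 52 % 1) = gcd(1, 0)
b == 0, return a = 1


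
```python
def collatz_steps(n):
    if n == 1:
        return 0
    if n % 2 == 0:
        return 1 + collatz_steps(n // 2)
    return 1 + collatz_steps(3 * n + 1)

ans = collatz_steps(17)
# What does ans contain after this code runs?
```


collatz_steps(17)
17 is odd -> 3*17+1 = 52 -> collatz_steps(52)
52 is even -> collatz_steps(26)
26 is even -> collatz_steps(13)
13 is odd -> 3*13+1 = 40 -> collatz_steps(40)
40 is even -> collatz_steps(20)
20 is even -> collatz_steps(10)
10 is even -> collatz_steps(5)
5 is odd -> 3*5+1 = 16 -> collatz_steps(16)
16 is even -> collatz_steps(8)
8 is even -> collatz_steps(4)
4 is even -> collatz_steps(2)
2 is even -> collatz_steps(1)
Reached 1 after 12 steps
= 12


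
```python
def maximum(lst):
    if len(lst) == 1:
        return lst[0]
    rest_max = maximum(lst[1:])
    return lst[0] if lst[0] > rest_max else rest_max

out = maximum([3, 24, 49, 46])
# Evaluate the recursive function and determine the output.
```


maximum([3, 24, 49, 46])
= compare 3 with maximum([24, 49, 46])
= compare 24 with maximum([49, 46])
= compare 49 with maximum([46])
Base: maximum([46]) = 46
compare 49 with 46: max = 49
compare 24 with 49: max = 49
compare 3 with 49: max = 49
= 49


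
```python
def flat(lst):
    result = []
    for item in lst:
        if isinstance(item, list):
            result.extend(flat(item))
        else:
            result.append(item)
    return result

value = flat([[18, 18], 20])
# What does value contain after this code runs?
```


flat([[18, 18], 20])
Processing each element:
  [18, 18] is a list -> flat recursively -> [18, 18]
  20 is not a list -> append 20
= [18, 18, 20]


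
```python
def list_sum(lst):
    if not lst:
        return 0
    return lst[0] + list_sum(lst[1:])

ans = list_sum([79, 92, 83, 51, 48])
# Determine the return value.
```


list_sum([79, 92, 83, 51, 48])
= 79 + list_sum([92, 83, 51, 48])
= 79 + 92 + list_sum([83, 51, 48])
= 79 + 92 + 83 + list_sum([51, 48])
= 79 + 92 + 83 + 51 + list_sum([48])
= 79 + 92 + 83 + 51 + 48 + list_sum([])
= 79 + 92 + 83 + 51 + 48 + 0
= 353


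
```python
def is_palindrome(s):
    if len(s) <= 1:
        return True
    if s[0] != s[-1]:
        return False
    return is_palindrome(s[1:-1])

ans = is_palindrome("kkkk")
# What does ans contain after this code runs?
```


is_palindrome("kkkk")
"kkkk": s[0]='k' == s[-1]='k' -> is_palindrome("kk")
"kk": s[0]='k' == s[-1]='k' -> is_palindrome("")
"": len <= 1 -> True
= True


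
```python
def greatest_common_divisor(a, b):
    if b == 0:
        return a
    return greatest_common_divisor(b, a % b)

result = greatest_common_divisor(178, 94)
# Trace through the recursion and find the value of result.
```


greatest_common_divisor(178, 94)
= greatest_common_divisor(94, 178 % 94) = greatest_common_divisor(94, 84)
= greatest_common_divisor(84, 94 % 84) = greatest_common_divisor(84, 10)
= greatest_common_divisor(10, 84 % 10) = greatest_common_divisor(10, 4)
= greatest_common_divisor(4, 10 % 4) = greatest_common_divisor(4, 2)
= greatest_common_divisor(2, 4 % 2) = greatest_common_divisor(2, 0)
b == 0, return a = 2


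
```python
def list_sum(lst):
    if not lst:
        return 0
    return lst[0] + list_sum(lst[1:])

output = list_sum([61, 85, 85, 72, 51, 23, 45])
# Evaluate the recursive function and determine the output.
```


list_sum([61, 85, 85, 72, 51, 23, 45])
= 61 + list_sum([85, 85, 72, 51, 23, 45])
= 61 + 85 + list_sum([85, 72, 51, 23, 45])
= 61 + 85 + 85 + list_sum([72, 51, 23, 45])
= 61 + 85 + 85 + 72 + list_sum([51, 23, 45])
= 61 + 85 + 85 + 72 + 51 + list_sum([23, 45])
= 61 + 85 + 85 + 72 + 51 + 23 + list_sum([45])
= 61 + 85 + 85 + 72 + 51 + 23 + 45 + list_sum([])
= 61 + 85 + 85 + 72 + 51 + 23 + 45 + 0
= 422


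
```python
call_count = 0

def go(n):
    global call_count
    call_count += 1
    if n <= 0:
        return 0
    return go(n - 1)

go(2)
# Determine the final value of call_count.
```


go(2) calls go(1) calls ... calls go(0)
Total calls: 2 + 1 (for base case) = 3


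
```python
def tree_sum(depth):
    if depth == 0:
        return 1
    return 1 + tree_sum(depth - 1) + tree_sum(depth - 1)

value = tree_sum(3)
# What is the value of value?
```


tree_sum(3)
= 1 + tree_sum(2) + tree_sum(2)
= 1 + 2 * tree_sum(2)
tree_sum(k) = 2^(k+1) - 1
tree_sum(0) = 1
tree_sum(1) = 3
tree_sum(2) = 7
tree_sum(3) = 15
tree_sum(3) = 2^4 - 1 = 15


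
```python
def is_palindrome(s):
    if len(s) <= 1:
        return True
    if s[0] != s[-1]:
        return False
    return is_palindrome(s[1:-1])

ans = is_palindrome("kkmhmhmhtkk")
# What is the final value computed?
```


is_palindrome("kkmhmhmhtkk")
"kkmhmhmhtkk": s[0]='k' == s[-1]='k' -> is_palindrome("kmhmhmhtk")
"kmhmhmhtk": s[0]='k' == s[-1]='k' -> is_palindrome("mhmhmht")
"mhmhmht": s[0]='m' != s[-1]='t' -> False
= False


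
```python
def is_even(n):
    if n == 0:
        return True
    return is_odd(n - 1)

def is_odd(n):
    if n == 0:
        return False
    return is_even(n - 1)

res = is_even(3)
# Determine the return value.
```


is_even(3)
= is_odd(2)
= is_even(1)
= is_odd(0)
n == 0: return False
= False


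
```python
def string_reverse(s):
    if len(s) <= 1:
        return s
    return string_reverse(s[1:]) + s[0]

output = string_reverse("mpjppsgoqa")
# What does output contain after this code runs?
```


string_reverse("mpjppsgoqa")
= string_reverse("pjppsgoqa") + "m"
= string_reverse("jppsgoqa") + "p" + "m"
= string_reverse("ppsgoqa") + "j" + "p" + "m"
= string_reverse("psgoqa") + "p" + "j" + "p" + "m"
= string_reverse("sgoqa") + "p" + "p" + "j" + "p" + "m"
= string_reverse("goqa") + "s" + "p" + "p" + "j" + "p" + "m"
= string_reverse("oqa") + "g" + "s" + "p" + "p" + "j" + "p" + "m"
= string_reverse("qa") + "o" + "g" + "s" + "p" + "p" + "j" + "p" + "m"
= string_reverse("a") + "q" + "o" + "g" + "s" + "p" + "p" + "j" + "p" + "m"
= "a" + "q" + "o" + "g" + "s" + "p" + "p" + "j" + "p" + "m"
= "aqogsppjpm"


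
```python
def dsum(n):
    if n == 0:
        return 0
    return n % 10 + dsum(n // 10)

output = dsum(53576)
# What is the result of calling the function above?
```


dsum(53576)
= 6 + dsum(5357)
= 6 + 7 + dsum(535)
= 6 + 7 + 5 + dsum(53)
= 6 + 7 + 5 + 3 + dsum(5)
= 6 + 7 + 5 + 3 + 5 + dsum(0)
= 6 + 7 + 5 + 3 + 5 + 0
= 26


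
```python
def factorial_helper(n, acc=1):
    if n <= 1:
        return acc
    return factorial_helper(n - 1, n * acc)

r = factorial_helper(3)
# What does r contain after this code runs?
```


factorial_helper(3, 1)
= factorial_helper(2, 3 * 1) = factorial_helper(2, 3)
= factorial_helper(1, 2 * 3) = factorial_helper(1, 6)
n <= 1, return acc = 6


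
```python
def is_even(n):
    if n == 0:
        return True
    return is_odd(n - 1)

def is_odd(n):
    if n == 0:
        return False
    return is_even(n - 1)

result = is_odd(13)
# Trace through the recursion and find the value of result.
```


is_odd(13)
= is_even(12)
= is_odd(11)
= is_even(10)
= is_odd(9)
= is_even(8)
= is_odd(7)
= is_even(6)
= is_odd(5)
= is_even(4)
= is_odd(3)
= is_even(2)
= is_odd(1)
= is_even(0)
n == 0: return True
= True


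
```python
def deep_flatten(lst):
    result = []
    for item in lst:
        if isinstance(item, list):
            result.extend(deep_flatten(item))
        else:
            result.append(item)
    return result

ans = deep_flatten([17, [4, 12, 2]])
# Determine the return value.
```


deep_flatten([17, [4, 12, 2]])
Processing each element:
  17 is not a list -> append 17
  [4, 12, 2] is a list -> deep_flatten recursively -> [4, 12, 2]
= [17, 4, 12, 2]


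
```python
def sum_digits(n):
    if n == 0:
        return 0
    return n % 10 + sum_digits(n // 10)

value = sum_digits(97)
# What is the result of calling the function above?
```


sum_digits(97)
= 7 + sum_digits(9)
= 7 + 9 + sum_digits(0)
= 7 + 9 + 0
= 16


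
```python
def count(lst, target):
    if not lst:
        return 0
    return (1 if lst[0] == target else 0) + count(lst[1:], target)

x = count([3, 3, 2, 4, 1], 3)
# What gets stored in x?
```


count([3, 3, 2, 4, 1], 3)
lst[0]=3 == 3: 1 + count([3, 2, 4, 1], 3)
lst[0]=3 == 3: 1 + count([2, 4, 1], 3)
lst[0]=2 != 3: 0 + count([4, 1], 3)
lst[0]=4 != 3: 0 + count([1], 3)
lst[0]=1 != 3: 0 + count([], 3)
= 2


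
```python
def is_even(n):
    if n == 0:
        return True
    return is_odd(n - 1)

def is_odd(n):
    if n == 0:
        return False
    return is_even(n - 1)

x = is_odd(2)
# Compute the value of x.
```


is_odd(2)
= is_even(1)
= is_odd(0)
n == 0: return False
= False


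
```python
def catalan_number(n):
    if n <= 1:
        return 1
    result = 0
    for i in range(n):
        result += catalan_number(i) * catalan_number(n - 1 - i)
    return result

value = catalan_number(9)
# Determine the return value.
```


catalan_number(9)
= sum of catalan_number(i) * catalan_number(9-1-i) for i in 0..8
First compute sub-values bottom-up:
  catalan_number(0) = 1, catalan_number(1) = 1
  catalan_number(2) = 1*1 + 1*1 = 2
  catalan_number(3) = 1*2 + 1*1 + 2*1 = 5
  catalan_number(4) = 1*5 + 1*2 + 2*1 + 5*1 = 14
  catalan_number(5) = 1*14 + 1*5 + 2*2 + 5*1 + 14*1 = 42
  catalan_number(6) = 1*42 + 1*14 + 2*5 + 5*2 + 14*1 + 42*1 = 132
  catalan_number(7) = 1*132 + 1*42 + 2*14 + 5*5 + 14*2 + 42*1 + 132*1 = 429
  catalan_number(8) = 1*429 + 1*132 + 2*42 + 5*14 + 14*5 + 42*2 + 132*1 + 429*1 = 1430
Now catalan_number(9):
  catalan_number(0)*catalan_number(8) = 1*1430 = 1430
  catalan_number(1)*catalan_number(7) = 1*429 = 429
  catalan_number(2)*catalan_number(6) = 2*132 = 264
  catalan_number(3)*catalan_number(5) = 5*42 = 210
  catalan_number(4)*catalan_number(4) = 14*14 = 196
  catalan_number(5)*catalan_number(3) = 42*5 = 210
  catalan_number(6)*catalan_number(2) = 132*2 = 264
  catalan_number(7)*catalan_number(1) = 429*1 = 429
  catalan_number(8)*catalan_number(0) = 1430*1 = 1430
= 1430 + 429 + 264 + 210 + 196 + 210 + 264 + 429 + 1430
= 4862


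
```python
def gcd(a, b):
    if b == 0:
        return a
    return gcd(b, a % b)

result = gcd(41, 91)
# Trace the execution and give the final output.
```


gcd(41, 91)
= gcd(91, 41 % 91) = gcd(91, 41)
= gcd(41, 91 % 41) = gcd(41, 9)
= gcd(9, 41 % 9) = gcd(9, 5)
= gcd(5, 9 % 5) = gcd(5, 4)
= gcd(4, 5 % 4) = gcd(4, 1)
= gcd(1, 4 % 1) = gcd(1, 0)
b == 0, return a = 1


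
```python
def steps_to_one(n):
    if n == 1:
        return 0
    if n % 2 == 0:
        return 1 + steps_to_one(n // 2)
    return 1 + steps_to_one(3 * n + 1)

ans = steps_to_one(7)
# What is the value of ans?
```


steps_to_one(7)
7 is odd -> 3*7+1 = 22 -> steps_to_one(22)
22 is even -> steps_to_one(11)
11 is odd -> 3*11+1 = 34 -> steps_to_one(34)
34 is even -> steps_to_one(17)
17 is odd -> 3*17+1 = 52 -> steps_to_one(52)
52 is even -> steps_to_one(26)
26 is even -> steps_to_one(13)
13 is odd -> 3*13+1 = 40 -> steps_to_one(40)
40 is even -> steps_to_one(20)
20 is even -> steps_to_one(10)
10 is even -> steps_to_one(5)
5 is odd -> 3*5+1 = 16 -> steps_to_one(16)
16 is even -> steps_to_one(8)
8 is even -> steps_to_one(4)
4 is even -> steps_to_one(2)
2 is even -> steps_to_one(1)
Reached 1 after 16 steps
= 16


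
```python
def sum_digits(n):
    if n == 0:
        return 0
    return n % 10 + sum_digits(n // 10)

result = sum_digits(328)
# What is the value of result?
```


sum_digits(328)
= 8 + sum_digits(32)
= 8 + 2 + sum_digits(3)
= 8 + 2 + 3 + sum_digits(0)
= 8 + 2 + 3 + 0
= 13


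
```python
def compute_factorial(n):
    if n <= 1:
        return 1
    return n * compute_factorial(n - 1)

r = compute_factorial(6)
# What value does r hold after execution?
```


compute_factorial(6)
= 6 * compute_factorial(5)
= 6 * 5 * compute_factorial(4)
= 6 * 5 * 4 * compute_factorial(3)
= 6 * 5 * 4 * 3 * compute_factorial(2)
= 6 * 5 * 4 * 3 * 2 * compute_factorial(1)
= 6 * 5 * 4 * 3 * 2 * 1
= 720


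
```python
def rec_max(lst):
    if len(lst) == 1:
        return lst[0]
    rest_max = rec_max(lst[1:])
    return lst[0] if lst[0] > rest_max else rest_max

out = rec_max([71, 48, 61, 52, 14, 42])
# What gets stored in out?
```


rec_max([71, 48, 61, 52, 14, 42])
= compare 71 with rec_max([48, 61, 52, 14, 42])
= compare 48 with rec_max([61, 52, 14, 42])
= compare 61 with rec_max([52, 14, 42])
= compare 52 with rec_max([14, 42])
= compare 14 with rec_max([42])
Base: rec_max([42]) = 42
compare 14 with 42: max = 42
compare 52 with 42: max = 52
compare 61 with 52: max = 61
compare 48 with 61: max = 61
compare 71 with 61: max = 71
= 71


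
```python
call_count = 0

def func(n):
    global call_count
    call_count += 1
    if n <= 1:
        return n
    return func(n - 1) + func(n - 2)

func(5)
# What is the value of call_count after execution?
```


func(5) calls func(4) and func(3); each non-base call branches into two more.
Let C(k) = total number of calls made by func(k), including the call to func(k) itself.
Base cases: C(0) = 1, C(1) = 1
Recurrence: C(k) = 1 + C(k-1) + C(k-2)
  C(2) = 1 + C(1) + C(0) = 1 + 1 + 1 = 3
  C(3) = 1 + C(2) + C(1) = 1 + 3 + 1 = 5
  C(4) = 1 + C(3) + C(2) = 1 + 5 + 3 = 9
  C(5) = 1 + C(4) + C(3) = 1 + 9 + 5 = 15
Total calls = C(5) = 15


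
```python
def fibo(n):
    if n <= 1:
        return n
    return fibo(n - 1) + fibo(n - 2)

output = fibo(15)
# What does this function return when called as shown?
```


fibo(15)
= fibo(14) + fibo(13)
= (fibo(13) + fibo(12)) + fibo(13)
Computing bottom-up: fibo(0)=0, fibo(1)=1, fibo(2)=1, fibo(3)=2, fibo(4)=3, fibo(5)=5, fibo(6)=8, fibo(7)=13, fibo(8)=21, fibo(9)=34, fibo(10)=55, fibo(11)=89, fibo(12)=144, fibo(13)=233, fibo(14)=377, fibo(15)=610
= 610


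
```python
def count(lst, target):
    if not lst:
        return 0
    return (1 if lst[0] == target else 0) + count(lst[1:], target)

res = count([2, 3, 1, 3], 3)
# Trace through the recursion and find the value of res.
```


count([2, 3, 1, 3], 3)
lst[0]=2 != 3: 0 + count([3, 1, 3], 3)
lst[0]=3 == 3: 1 + count([1, 3], 3)
lst[0]=1 != 3: 0 + count([3], 3)
lst[0]=3 == 3: 1 + count([], 3)
= 2


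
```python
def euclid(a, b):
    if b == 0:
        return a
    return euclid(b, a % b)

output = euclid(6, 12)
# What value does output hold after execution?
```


euclid(6, 12)
= euclid(12, 6 % 12) = euclid(12, 6)
= euclid(6, 12 % 6) = euclid(6, 0)
b == 0, return a = 6


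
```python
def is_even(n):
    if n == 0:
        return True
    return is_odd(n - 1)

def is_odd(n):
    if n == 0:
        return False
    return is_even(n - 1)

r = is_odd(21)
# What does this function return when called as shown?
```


is_odd(21)
= is_even(20)
= is_odd(19)
= is_even(18)
= is_odd(17)
= is_even(16)
= is_odd(15)
= is_even(14)
= is_odd(13)
= is_even(12)
= is_odd(11)
= is_even(10)
= is_odd(9)
= is_even(8)
= is_odd(7)
= is_even(6)
= is_odd(5)
= is_even(4)
= is_odd(3)
= is_even(2)
= is_odd(1)
= is_even(0)
n == 0: return True
= True


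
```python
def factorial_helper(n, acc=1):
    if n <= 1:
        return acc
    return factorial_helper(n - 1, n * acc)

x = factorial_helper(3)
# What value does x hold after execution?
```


factorial_helper(3, 1)
= factorial_helper(2, 3 * 1) = factorial_helper(2, 3)
= factorial_helper(1, 2 * 3) = factorial_helper(1, 6)
n <= 1, return acc = 6


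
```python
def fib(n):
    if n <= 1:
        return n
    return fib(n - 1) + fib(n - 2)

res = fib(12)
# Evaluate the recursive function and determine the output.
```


fib(12)
= fib(11) + fib(10)
= (fib(10) + fib(9)) + fib(10)
Computing bottom-up: fib(0)=0, fib(1)=1, fib(2)=1, fib(3)=2, fib(4)=3, fib(5)=5, fib(6)=8, fib(7)=13, fib(8)=21, fib(9)=34, fib(10)=55, fib(11)=89, fib(12)=144
= 144


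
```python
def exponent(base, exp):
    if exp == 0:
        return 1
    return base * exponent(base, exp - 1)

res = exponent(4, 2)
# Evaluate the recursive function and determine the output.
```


exponent(4, 2)
= 4 * exponent(4, 1)
= 4 * 4 * exponent(4, 0)
= 4 * 4 * 1
= 16


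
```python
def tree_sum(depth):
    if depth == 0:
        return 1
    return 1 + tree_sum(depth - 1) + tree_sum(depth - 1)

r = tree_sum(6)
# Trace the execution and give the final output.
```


tree_sum(6)
= 1 + tree_sum(5) + tree_sum(5)
= 1 + 2 * tree_sum(5)
tree_sum(k) = 2^(k+1) - 1
tree_sum(0) = 1
tree_sum(1) = 3
tree_sum(2) = 7
tree_sum(3) = 15
tree_sum(4) = 31
tree_sum(6) = 2^7 - 1 = 127


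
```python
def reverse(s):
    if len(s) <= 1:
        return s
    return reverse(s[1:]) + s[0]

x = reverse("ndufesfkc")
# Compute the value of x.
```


reverse("ndufesfkc")
= reverse("dufesfkc") + "n"
= reverse("ufesfkc") + "d" + "n"
= reverse("fesfkc") + "u" + "d" + "n"
= reverse("esfkc") + "f" + "u" + "d" + "n"
= reverse("sfkc") + "e" + "f" + "u" + "d" + "n"
= reverse("fkc") + "s" + "e" + "f" + "u" + "d" + "n"
= reverse("kc") + "f" + "s" + "e" + "f" + "u" + "d" + "n"
= reverse("c") + "k" + "f" + "s" + "e" + "f" + "u" + "d" + "n"
= "c" + "k" + "f" + "s" + "e" + "f" + "u" + "d" + "n"
= "ckfsefudn"


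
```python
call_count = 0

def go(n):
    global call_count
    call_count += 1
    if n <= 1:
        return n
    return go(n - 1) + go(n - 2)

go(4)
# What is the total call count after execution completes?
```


go(4) calls go(3) and go(2); each non-base call branches into two more.
Let C(k) = total number of calls made by go(k), including the call to go(k) itself.
Base cases: C(0) = 1, C(1) = 1
Recurrence: C(k) = 1 + C(k-1) + C(k-2)
  C(2) = 1 + C(1) + C(0) = 1 + 1 + 1 = 3
  C(3) = 1 + C(2) + C(1) = 1 + 3 + 1 = 5
  C(4) = 1 + C(3) + C(2) = 1 + 5 + 3 = 9
Total calls = C(4) = 9


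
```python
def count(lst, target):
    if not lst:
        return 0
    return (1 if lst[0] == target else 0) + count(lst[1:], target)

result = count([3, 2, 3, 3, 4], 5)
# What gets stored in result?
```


count([3, 2, 3, 3, 4], 5)
lst[0]=3 != 5: 0 + count([2, 3, 3, 4], 5)
lst[0]=2 != 5: 0 + count([3, 3, 4], 5)
lst[0]=3 != 5: 0 + count([3, 4], 5)
lst[0]=3 != 5: 0 + count([4], 5)
lst[0]=4 != 5: 0 + count([], 5)
= 0


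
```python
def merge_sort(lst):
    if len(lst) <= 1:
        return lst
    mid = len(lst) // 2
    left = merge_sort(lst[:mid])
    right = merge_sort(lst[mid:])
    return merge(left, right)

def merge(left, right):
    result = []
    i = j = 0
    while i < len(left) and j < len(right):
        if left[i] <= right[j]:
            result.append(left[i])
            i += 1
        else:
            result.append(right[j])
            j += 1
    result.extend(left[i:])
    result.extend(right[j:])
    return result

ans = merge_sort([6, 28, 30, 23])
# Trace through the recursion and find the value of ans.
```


merge_sort([6, 28, 30, 23])
Split into [6, 28] and [30, 23]
Left sorted: [6, 28]
Right sorted: [23, 30]
Merge [6, 28] and [23, 30]
= [6, 23, 28, 30]


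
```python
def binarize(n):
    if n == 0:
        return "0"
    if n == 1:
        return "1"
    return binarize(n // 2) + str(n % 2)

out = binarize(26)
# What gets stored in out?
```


binarize(26)
= binarize(13) + "0"
= binarize(6) + "1" + "0"
= binarize(3) + "0" + "1" + "0"
= binarize(1) + "1" + "0" + "1" + "0"
= "1" + "1" + "0" + "1" + "0"
= "11010"


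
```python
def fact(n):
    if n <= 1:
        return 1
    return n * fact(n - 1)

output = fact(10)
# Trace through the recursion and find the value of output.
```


fact(10)
= 10 * fact(9)
= 10 * 9 * fact(8)
= 10 * 9 * 8 * fact(7)
= 10 * 9 * 8 * 7 * fact(6)
= 10 * 9 * 8 * 7 * 6 * fact(5)
= 10 * 9 * 8 * 7 * 6 * 5 * fact(4)
= 10 * 9 * 8 * 7 * 6 * 5 * 4 * fact(3)
= 10 * 9 * 8 * 7 * 6 * 5 * 4 * 3 * fact(2)
= 10 * 9 * 8 * 7 * 6 * 5 * 4 * 3 * 2 * fact(1)
= 10 * 9 * 8 * 7 * 6 * 5 * 4 * 3 * 2 * 1
= 3628800


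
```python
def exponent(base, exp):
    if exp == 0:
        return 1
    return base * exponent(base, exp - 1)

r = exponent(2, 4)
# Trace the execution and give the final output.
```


exponent(2, 4)
= 2 * exponent(2, 3)
= 2 * 2 * exponent(2, 2)
= 2 * 2 * 2 * exponent(2, 1)
= 2 * 2 * 2 * 2 * exponent(2, 0)
= 2 * 2 * 2 * 2 * 1
= 16


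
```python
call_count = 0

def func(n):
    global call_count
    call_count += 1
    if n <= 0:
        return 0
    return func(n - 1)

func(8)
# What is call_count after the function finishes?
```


func(8) calls func(7) calls ... calls func(0)
Total calls: 8 + 1 (for base case) = 9


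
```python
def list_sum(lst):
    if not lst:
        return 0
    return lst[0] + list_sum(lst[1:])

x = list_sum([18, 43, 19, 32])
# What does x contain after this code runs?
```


list_sum([18, 43, 19, 32])
= 18 + list_sum([43, 19, 32])
= 18 + 43 + list_sum([19, 32])
= 18 + 43 + 19 + list_sum([32])
= 18 + 43 + 19 + 32 + list_sum([])
= 18 + 43 + 19 + 32 + 0
= 112


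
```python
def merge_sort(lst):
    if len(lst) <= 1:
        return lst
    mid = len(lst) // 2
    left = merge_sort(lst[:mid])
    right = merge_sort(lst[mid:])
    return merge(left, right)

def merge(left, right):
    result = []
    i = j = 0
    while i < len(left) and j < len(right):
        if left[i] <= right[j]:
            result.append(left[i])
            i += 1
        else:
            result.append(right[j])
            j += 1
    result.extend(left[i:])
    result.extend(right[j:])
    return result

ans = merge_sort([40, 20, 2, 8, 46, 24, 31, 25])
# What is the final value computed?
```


merge_sort([40, 20, 2, 8, 46, 24, 31, 25])
Split into [40, 20, 2, 8] and [46, 24, 31, 25]
Left sorted: [2, 8, 20, 40]
Right sorted: [24, 25, 31, 46]
Merge [2, 8, 20, 40] and [24, 25, 31, 46]
= [2, 8, 20, 24, 25, 31, 40, 46]


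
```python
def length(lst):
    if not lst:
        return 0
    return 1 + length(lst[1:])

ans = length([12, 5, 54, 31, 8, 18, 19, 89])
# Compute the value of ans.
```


length([12, 5, 54, 31, 8, 18, 19, 89])
= 1 + length([5, 54, 31, 8, 18, 19, 89])
= 1 + 1 + length([54, 31, 8, 18, 19, 89])
= 1 + 1 + 1 + length([31, 8, 18, 19, 89])
= 1 + 1 + 1 + 1 + length([8, 18, 19, 89])
= 1 + 1 + 1 + 1 + 1 + length([18, 19, 89])
= 1 + 1 + 1 + 1 + 1 + 1 + length([19, 89])
= 1 + 1 + 1 + 1 + 1 + 1 + 1 + length([89])
= 1 + 1 + 1 + 1 + 1 + 1 + 1 + 1 + length([])
= 1 + 1 + 1 + 1 + 1 + 1 + 1 + 1 + 0
= 8


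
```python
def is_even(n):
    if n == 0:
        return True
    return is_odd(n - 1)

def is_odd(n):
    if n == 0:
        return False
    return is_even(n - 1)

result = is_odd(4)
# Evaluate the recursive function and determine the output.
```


is_odd(4)
= is_even(3)
= is_odd(2)
= is_even(1)
= is_odd(0)
n == 0: return False
= False


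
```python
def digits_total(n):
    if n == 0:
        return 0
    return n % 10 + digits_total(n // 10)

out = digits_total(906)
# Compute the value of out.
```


digits_total(906)
= 6 + digits_total(90)
= 6 + 0 + digits_total(9)
= 6 + 0 + 9 + digits_total(0)
= 6 + 0 + 9 + 0
= 15


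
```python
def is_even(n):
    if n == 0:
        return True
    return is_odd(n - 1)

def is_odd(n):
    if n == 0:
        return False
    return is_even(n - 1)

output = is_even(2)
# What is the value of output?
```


is_even(2)
= is_odd(1)
= is_even(0)
n == 0: return True
= True


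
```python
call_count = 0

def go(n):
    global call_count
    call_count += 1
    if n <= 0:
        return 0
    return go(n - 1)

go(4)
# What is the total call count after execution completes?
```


go(4) calls go(3) calls ... calls go(0)
Total calls: 4 + 1 (for base case) = 5


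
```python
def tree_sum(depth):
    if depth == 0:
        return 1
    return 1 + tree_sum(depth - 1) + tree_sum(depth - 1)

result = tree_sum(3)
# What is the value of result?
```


tree_sum(3)
= 1 + tree_sum(2) + tree_sum(2)
= 1 + 2 * tree_sum(2)
tree_sum(k) = 2^(k+1) - 1
tree_sum(0) = 1
tree_sum(1) = 3
tree_sum(2) = 7
tree_sum(3) = 15
tree_sum(3) = 2^4 - 1 = 15


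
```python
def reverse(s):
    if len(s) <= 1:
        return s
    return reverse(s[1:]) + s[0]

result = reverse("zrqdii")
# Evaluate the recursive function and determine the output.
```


reverse("zrqdii")
= reverse("rqdii") + "z"
= reverse("qdii") + "r" + "z"
= reverse("dii") + "q" + "r" + "z"
= reverse("ii") + "d" + "q" + "r" + "z"
= reverse("i") + "i" + "d" + "q" + "r" + "z"
= "i" + "i" + "d" + "q" + "r" + "z"
= "iidqrz"


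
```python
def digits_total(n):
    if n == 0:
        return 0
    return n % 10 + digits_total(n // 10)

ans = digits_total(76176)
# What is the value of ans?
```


digits_total(76176)
= 6 + digits_total(7617)
= 6 + 7 + digits_total(761)
= 6 + 7 + 1 + digits_total(76)
= 6 + 7 + 1 + 6 + digits_total(7)
= 6 + 7 + 1 + 6 + 7 + digits_total(0)
= 6 + 7 + 1 + 6 + 7 + 0
= 27


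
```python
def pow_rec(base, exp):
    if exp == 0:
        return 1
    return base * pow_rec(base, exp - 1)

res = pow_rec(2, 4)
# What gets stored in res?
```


pow_rec(2, 4)
= 2 * pow_rec(2, 3)
= 2 * 2 * pow_rec(2, 2)
= 2 * 2 * 2 * pow_rec(2, 1)
= 2 * 2 * 2 * 2 * pow_rec(2, 0)
= 2 * 2 * 2 * 2 * 1
= 16


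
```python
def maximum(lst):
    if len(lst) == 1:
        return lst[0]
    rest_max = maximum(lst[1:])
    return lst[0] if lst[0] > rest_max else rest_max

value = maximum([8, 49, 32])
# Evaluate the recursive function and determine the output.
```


maximum([8, 49, 32])
= compare 8 with maximum([49, 32])
= compare 49 with maximum([32])
Base: maximum([32]) = 32
compare 49 with 32: max = 49
compare 8 with 49: max = 49
= 49


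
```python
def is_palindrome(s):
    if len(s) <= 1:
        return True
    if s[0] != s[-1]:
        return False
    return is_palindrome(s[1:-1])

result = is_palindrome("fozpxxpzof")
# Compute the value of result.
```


is_palindrome("fozpxxpzof")
"fozpxxpzof": s[0]='f' == s[-1]='f' -> is_palindrome("ozpxxpzo")
"ozpxxpzo": s[0]='o' == s[-1]='o' -> is_palindrome("zpxxpz")
"zpxxpz": s[0]='z' == s[-1]='z' -> is_palindrome("pxxp")
"pxxp": s[0]='p' == s[-1]='p' -> is_palindrome("xx")
"xx": s[0]='x' == s[-1]='x' -> is_palindrome("")
"": len <= 1 -> True
= True


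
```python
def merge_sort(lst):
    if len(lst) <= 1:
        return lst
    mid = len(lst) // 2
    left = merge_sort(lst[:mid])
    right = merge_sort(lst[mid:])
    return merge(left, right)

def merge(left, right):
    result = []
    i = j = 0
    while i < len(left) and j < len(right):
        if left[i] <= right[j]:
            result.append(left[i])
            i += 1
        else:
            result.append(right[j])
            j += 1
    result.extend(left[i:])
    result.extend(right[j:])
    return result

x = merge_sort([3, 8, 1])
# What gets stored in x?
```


merge_sort([3, 8, 1])
Split into [3] and [8, 1]
Left sorted: [3]
Right sorted: [1, 8]
Merge [3] and [1, 8]
= [1, 3, 8]


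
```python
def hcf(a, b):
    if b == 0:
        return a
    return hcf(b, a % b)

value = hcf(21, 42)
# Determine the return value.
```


hcf(21, 42)
= hcf(42, 21 % 42) = hcf(42, 21)
= hcf(21, 42 % 21) = hcf(21, 0)
b == 0, return a = 21


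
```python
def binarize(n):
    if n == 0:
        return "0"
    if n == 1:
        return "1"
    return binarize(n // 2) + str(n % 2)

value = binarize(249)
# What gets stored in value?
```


binarize(249)
= binarize(124) + "1"
= binarize(62) + "0" + "1"
= binarize(31) + "0" + "0" + "1"
= binarize(15) + "1" + "0" + "0" + "1"
= binarize(7) + "1" + "1" + "0" + "0" + "1"
= binarize(3) + "1" + "1" + "1" + "0" + "0" + "1"
= binarize(1) + "1" + "1" + "1" + "1" + "0" + "0" + "1"
= "1" + "1" + "1" + "1" + "1" + "0" + "0" + "1"
= "11111001"


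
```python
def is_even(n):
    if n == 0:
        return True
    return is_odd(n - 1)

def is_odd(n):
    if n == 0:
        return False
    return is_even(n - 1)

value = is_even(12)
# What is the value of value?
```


is_even(12)
= is_odd(11)
= is_even(10)
= is_odd(9)
= is_even(8)
= is_odd(7)
= is_even(6)
= is_odd(5)
= is_even(4)
= is_odd(3)
= is_even(2)
= is_odd(1)
= is_even(0)
n == 0: return True
= True


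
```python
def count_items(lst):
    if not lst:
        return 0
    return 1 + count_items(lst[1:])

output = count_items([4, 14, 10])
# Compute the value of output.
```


count_items([4, 14, 10])
= 1 + count_items([14, 10])
= 1 + 1 + count_items([10])
= 1 + 1 + 1 + count_items([])
= 1 + 1 + 1 + 0
= 3


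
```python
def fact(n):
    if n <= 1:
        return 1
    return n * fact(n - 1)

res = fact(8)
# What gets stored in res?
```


fact(8)
= 8 * fact(7)
= 8 * 7 * fact(6)
= 8 * 7 * 6 * fact(5)
= 8 * 7 * 6 * 5 * fact(4)
= 8 * 7 * 6 * 5 * 4 * fact(3)
= 8 * 7 * 6 * 5 * 4 * 3 * fact(2)
= 8 * 7 * 6 * 5 * 4 * 3 * 2 * fact(1)
= 8 * 7 * 6 * 5 * 4 * 3 * 2 * 1
= 40320


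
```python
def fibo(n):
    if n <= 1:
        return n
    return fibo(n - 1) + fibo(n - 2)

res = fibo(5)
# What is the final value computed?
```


fibo(5)
= fibo(4) + fibo(3)
= (fibo(3) + fibo(2)) + fibo(3)
Computing bottom-up: fibo(0)=0, fibo(1)=1, fibo(2)=1, fibo(3)=2, fibo(4)=3, fibo(5)=5
= 5


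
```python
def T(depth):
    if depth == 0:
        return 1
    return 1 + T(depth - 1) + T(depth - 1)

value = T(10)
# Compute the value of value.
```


T(10)
= 1 + T(9) + T(9)
= 1 + 2 * T(9)
T(k) = 2^(k+1) - 1
T(0) = 1
T(1) = 3
T(2) = 7
T(3) = 15
T(4) = 31
T(10) = 2^11 - 1 = 2047


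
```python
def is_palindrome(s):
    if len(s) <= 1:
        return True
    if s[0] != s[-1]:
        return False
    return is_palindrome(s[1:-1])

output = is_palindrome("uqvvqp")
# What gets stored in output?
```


is_palindrome("uqvvqp")
"uqvvqp": s[0]='u' != s[-1]='p' -> False
= False


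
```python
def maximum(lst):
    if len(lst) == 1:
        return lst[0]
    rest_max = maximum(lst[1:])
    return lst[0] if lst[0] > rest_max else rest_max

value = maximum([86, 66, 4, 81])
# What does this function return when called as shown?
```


maximum([86, 66, 4, 81])
= compare 86 with maximum([66, 4, 81])
= compare 66 with maximum([4, 81])
= compare 4 with maximum([81])
Base: maximum([81]) = 81
compare 4 with 81: max = 81
compare 66 with 81: max = 81
compare 86 with 81: max = 86
= 86


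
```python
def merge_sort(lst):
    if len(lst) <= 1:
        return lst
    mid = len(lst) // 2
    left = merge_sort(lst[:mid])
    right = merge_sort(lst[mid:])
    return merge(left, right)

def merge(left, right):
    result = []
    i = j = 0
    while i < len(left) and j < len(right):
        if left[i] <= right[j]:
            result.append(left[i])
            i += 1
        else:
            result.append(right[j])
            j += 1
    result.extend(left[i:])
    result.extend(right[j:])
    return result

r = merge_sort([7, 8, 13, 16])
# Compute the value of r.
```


merge_sort([7, 8, 13, 16])
Split into [7, 8] and [13, 16]
Left sorted: [7, 8]
Right sorted: [13, 16]
Merge [7, 8] and [13, 16]
= [7, 8, 13, 16]


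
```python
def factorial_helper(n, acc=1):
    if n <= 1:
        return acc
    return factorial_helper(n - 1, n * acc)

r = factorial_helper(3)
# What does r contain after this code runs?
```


factorial_helper(3, 1)
= factorial_helper(2, 3 * 1) = factorial_helper(2, 3)
= factorial_helper(1, 2 * 3) = factorial_helper(1, 6)
n <= 1, return acc = 6


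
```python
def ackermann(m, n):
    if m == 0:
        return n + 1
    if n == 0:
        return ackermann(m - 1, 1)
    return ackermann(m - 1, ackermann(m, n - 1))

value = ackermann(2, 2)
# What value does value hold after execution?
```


ackermann(2, 2)
= ackermann(1, ackermann(2, 1))
First compute ackermann(2, 1) = 5
= ackermann(1, 5)
= 7
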